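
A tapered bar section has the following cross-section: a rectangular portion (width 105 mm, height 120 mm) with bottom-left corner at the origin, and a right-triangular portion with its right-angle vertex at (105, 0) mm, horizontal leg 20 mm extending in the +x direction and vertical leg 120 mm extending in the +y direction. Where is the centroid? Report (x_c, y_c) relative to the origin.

rectangular portion: A = 105 × 120 = 12600.00, centroid at (52.50, 60.00).
triangular portion: A = ½·20·120 = 1200.00, centroid at (111.67, 40.00).
ΣA = 13800.00 mm²
ΣAx_c = (12600.00)(52.50) + (1200.00)(111.67) = 795500.00 mm³
ΣAy_c = (12600.00)(60.00) + (1200.00)(40.00) = 804000.00 mm³
x_c = 795500.00 / 13800.00 = 57.64 mm
y_c = 804000.00 / 13800.00 = 58.26 mm

x_c = 57.64 mm, y_c = 58.26 mm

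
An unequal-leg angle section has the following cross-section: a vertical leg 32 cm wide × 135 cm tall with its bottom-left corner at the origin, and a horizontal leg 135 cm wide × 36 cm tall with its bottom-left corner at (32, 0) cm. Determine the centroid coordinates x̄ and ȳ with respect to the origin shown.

x̄ = 60.21 cm, ȳ = 41.29 cm

Part | A | x̄ᵢ | ȳᵢ | A·x̄ᵢ | A·ȳᵢ
vertical leg | 4320.00 | 16.00 | 67.50 | 69120.00 | 291600.00
horizontal leg | 4860.00 | 99.50 | 18.00 | 483570.00 | 87480.00
Σ | 9180.00 |  |  | 552690.00 | 379080.00
x̄ = 552690.00 / 9180.00 = 60.21 cm
ȳ = 379080.00 / 9180.00 = 41.29 cm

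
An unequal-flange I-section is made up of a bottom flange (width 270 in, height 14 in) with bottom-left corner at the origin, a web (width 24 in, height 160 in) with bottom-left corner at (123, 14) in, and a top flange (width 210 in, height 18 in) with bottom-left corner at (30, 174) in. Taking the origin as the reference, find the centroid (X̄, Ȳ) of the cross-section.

X̄ = 135.00 in, Ȳ = 94.66 in

Part | A | x̄ᵢ | ȳᵢ | A·x̄ᵢ | A·ȳᵢ
bottom flange | 3780.00 | 135.00 | 7.00 | 510300.00 | 26460.00
web | 3840.00 | 135.00 | 94.00 | 518400.00 | 360960.00
top flange | 3780.00 | 135.00 | 183.00 | 510300.00 | 691740.00
Σ | 11400.00 |  |  | 1539000.00 | 1079160.00
X̄ = 1539000.00 / 11400.00 = 135.00 in
Ȳ = 1079160.00 / 11400.00 = 94.66 in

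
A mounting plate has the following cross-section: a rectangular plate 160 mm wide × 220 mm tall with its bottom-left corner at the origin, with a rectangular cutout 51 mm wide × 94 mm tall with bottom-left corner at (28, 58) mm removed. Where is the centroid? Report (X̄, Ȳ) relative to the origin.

X̄ = 84.18 mm, Ȳ = 110.79 mm

Part | A | x̄ᵢ | ȳᵢ | A·x̄ᵢ | A·ȳᵢ
plate | 35200.00 | 80.00 | 110.00 | 2816000.00 | 3872000.00
hole | -4794.00 | 53.50 | 105.00 | -256479.00 | -503370.00
Σ | 30406.00 |  |  | 2559521.00 | 3368630.00
X̄ = 2559521.00 / 30406.00 = 84.18 mm
Ȳ = 3368630.00 / 30406.00 = 110.79 mm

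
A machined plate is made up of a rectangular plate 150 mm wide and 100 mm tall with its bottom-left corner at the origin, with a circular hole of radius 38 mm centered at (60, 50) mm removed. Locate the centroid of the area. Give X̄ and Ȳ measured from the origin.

plate: A = 150 × 100 = 15000.00, centroid at (75.00, 50.00).
hole: A = −π·38² = -4536.46, centroid at (60.00, 50.00).
ΣA = 10463.54 mm²
ΣAX̄ = (15000.00)(75.00) + (-4536.46)(60.00) = 852812.41 mm³
ΣAȲ = (15000.00)(50.00) + (-4536.46)(50.00) = 523177.01 mm³
X̄ = 852812.41 / 10463.54 = 81.50 mm
Ȳ = 523177.01 / 10463.54 = 50.00 mm

X̄ = 81.50 mm, Ȳ = 50.00 mm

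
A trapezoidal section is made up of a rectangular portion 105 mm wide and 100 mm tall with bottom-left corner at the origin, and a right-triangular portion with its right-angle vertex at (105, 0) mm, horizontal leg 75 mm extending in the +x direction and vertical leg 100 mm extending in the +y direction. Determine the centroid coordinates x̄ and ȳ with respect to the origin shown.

rectangular portion: A = 105 × 100 = 10500.00, centroid at (52.50, 50.00).
triangular portion: A = ½·75·100 = 3750.00, centroid at (130.00, 33.33).
ΣA = 14250.00 mm², ΣAx̄ = 1038750.00 mm³, ΣAȳ = 650000.00 mm³.
x̄ = 1038750.00/14250.00 = 72.89 mm; ȳ = 650000.00/14250.00 = 45.61 mm.

x̄ = 72.89 mm, ȳ = 45.61 mm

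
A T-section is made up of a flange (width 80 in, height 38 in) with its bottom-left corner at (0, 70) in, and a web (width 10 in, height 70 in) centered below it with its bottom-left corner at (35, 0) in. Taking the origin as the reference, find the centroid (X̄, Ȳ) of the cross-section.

web: A = 10 × 70 = 700.00, centroid at (40.00, 35.00).
flange: A = 80 × 38 = 3040.00, centroid at (40.00, 89.00).
ΣA = 3740.00 in²
ΣAX̄ = (700.00)(40.00) + (3040.00)(40.00) = 149600.00 in³
ΣAȲ = (700.00)(35.00) + (3040.00)(89.00) = 295060.00 in³
X̄ = 149600.00 / 3740.00 = 40.00 in
Ȳ = 295060.00 / 3740.00 = 78.89 in

X̄ = 40.00 in, Ȳ = 78.89 in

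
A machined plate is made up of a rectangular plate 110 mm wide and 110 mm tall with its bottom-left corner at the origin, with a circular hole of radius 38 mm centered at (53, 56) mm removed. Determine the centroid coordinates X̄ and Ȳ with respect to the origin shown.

X̄ = 56.20 mm, Ȳ = 54.40 mm

plate: A = 110 × 110 = 12100.00, centroid at (55.00, 55.00).
hole: A = −π·38² = -4536.46, centroid at (53.00, 56.00).
ΣA = 7563.54 mm²
ΣAX̄ = (12100.00)(55.00) + (-4536.46)(53.00) = 425067.63 mm³
ΣAȲ = (12100.00)(55.00) + (-4536.46)(56.00) = 411458.25 mm³
X̄ = 425067.63 / 7563.54 = 56.20 mm
Ȳ = 411458.25 / 7563.54 = 54.40 mm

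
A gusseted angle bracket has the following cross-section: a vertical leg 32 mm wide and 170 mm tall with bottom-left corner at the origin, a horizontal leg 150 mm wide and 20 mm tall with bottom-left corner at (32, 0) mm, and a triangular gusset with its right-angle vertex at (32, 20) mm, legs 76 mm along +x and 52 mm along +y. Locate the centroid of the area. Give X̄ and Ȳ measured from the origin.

vertical leg: A = 32 × 170 = 5440.00, centroid at (16.00, 85.00).
horizontal leg: A = 150 × 20 = 3000.00, centroid at (107.00, 10.00).
gusset: A = ½·76·52 = 1976.00, centroid at (57.33, 37.33).
ΣA = 10416.00 mm², ΣAX̄ = 521330.67 mm³, ΣAȲ = 566170.67 mm³.
X̄ = 521330.67/10416.00 = 50.05 mm; Ȳ = 566170.67/10416.00 = 54.36 mm.

X̄ = 50.05 mm, Ȳ = 54.36 mm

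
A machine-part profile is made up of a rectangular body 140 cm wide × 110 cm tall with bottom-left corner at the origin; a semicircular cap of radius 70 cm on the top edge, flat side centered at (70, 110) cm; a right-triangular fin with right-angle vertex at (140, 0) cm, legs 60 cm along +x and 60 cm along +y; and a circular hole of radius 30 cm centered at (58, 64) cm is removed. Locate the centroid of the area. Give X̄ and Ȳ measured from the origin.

Part | A | x̄ᵢ | ȳᵢ | A·x̄ᵢ | A·ȳᵢ
rectangular body | 15400.00 | 70.00 | 55.00 | 1078000.00 | 847000.00
semicircular top | 7696.90 | 70.00 | 139.71 | 538783.14 | 1075325.89
triangular fin | 1800.00 | 160.00 | 20.00 | 288000.00 | 36000.00
hole | -2827.43 | 58.00 | 64.00 | -163991.14 | -180955.74
Σ | 22069.47 |  |  | 1740792.00 | 1777370.15
X̄ = 1740792.00 / 22069.47 = 78.88 cm
Ȳ = 1777370.15 / 22069.47 = 80.54 cm

X̄ = 78.88 cm, Ȳ = 80.54 cm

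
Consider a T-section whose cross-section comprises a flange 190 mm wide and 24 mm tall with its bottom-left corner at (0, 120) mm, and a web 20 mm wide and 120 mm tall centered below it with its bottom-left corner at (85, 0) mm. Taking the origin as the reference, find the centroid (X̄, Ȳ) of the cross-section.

X̄ = 95.00 mm, Ȳ = 107.17 mm

Part | A | x̄ᵢ | ȳᵢ | A·x̄ᵢ | A·ȳᵢ
web | 2400.00 | 95.00 | 60.00 | 228000.00 | 144000.00
flange | 4560.00 | 95.00 | 132.00 | 433200.00 | 601920.00
Σ | 6960.00 |  |  | 661200.00 | 745920.00
X̄ = 661200.00 / 6960.00 = 95.00 mm
Ȳ = 745920.00 / 6960.00 = 107.17 mm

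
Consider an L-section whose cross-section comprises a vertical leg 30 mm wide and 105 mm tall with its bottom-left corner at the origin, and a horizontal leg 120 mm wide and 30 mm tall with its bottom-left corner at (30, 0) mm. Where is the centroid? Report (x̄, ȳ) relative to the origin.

x̄ = 55.00 mm, ȳ = 32.50 mm

vertical leg: A = 30 × 105 = 3150.00, centroid at (15.00, 52.50).
horizontal leg: A = 120 × 30 = 3600.00, centroid at (90.00, 15.00).
ΣA = 6750.00 mm², ΣAx̄ = 371250.00 mm³, ΣAȳ = 219375.00 mm³.
x̄ = 371250.00/6750.00 = 55.00 mm; ȳ = 219375.00/6750.00 = 32.50 mm.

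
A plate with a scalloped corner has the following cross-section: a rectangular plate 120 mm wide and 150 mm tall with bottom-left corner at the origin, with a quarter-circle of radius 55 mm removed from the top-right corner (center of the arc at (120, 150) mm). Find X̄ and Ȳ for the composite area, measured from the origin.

X̄ = 54.43 mm, Ȳ = 67.14 mm

plate: A = 120 × 150 = 18000.00, centroid at (60.00, 75.00).
removed quarter-circle: A = −¼π·55² = -2375.83, centroid at (96.66, 126.66).
ΣA = 15624.17 mm², ΣAX̄ = 850358.80 mm³, ΣAȲ = 1049083.92 mm³.
X̄ = 850358.80/15624.17 = 54.43 mm; Ȳ = 1049083.92/15624.17 = 67.14 mm.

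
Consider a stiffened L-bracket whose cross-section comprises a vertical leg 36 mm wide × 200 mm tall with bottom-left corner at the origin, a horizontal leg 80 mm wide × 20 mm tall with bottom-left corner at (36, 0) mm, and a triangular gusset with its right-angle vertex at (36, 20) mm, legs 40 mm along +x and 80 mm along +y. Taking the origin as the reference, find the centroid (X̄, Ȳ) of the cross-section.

X̄ = 31.74 mm, Ȳ = 77.95 mm

Part | A | x̄ᵢ | ȳᵢ | A·x̄ᵢ | A·ȳᵢ
vertical leg | 7200.00 | 18.00 | 100.00 | 129600.00 | 720000.00
horizontal leg | 1600.00 | 76.00 | 10.00 | 121600.00 | 16000.00
gusset | 1600.00 | 49.33 | 46.67 | 78933.33 | 74666.67
Σ | 10400.00 |  |  | 330133.33 | 810666.67
X̄ = 330133.33 / 10400.00 = 31.74 mm
Ȳ = 810666.67 / 10400.00 = 77.95 mm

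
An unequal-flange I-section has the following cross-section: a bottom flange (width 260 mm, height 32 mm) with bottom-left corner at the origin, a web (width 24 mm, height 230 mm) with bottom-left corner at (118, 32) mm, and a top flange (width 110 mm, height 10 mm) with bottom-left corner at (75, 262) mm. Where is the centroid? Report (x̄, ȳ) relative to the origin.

bottom flange: A = 260 × 32 = 8320.00, centroid at (130.00, 16.00).
web: A = 24 × 230 = 5520.00, centroid at (130.00, 147.00).
top flange: A = 110 × 10 = 1100.00, centroid at (130.00, 267.00).
ΣA = 14940.00 mm², ΣAx̄ = 1942200.00 mm³, ΣAȳ = 1238260.00 mm³.
x̄ = 1942200.00/14940.00 = 130.00 mm; ȳ = 1238260.00/14940.00 = 82.88 mm.

x̄ = 130.00 mm, ȳ = 82.88 mm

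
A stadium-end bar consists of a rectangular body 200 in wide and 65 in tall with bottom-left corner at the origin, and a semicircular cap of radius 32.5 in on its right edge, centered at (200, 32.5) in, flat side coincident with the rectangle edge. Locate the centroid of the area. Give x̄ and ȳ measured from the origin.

rectangular body: A = 200 × 65 = 13000.00, centroid at (100.00, 32.50).
semicircular end: A = ½π·32.5² = 1659.15, centroid at (213.79, 32.50).
ΣA = 14659.15 in²
ΣAx̄ = (13000.00)(100.00) + (1659.15)(213.79) = 1654716.14 in³
ΣAȳ = (13000.00)(32.50) + (1659.15)(32.50) = 476422.49 in³
x̄ = 1654716.14 / 14659.15 = 112.88 in
ȳ = 476422.49 / 14659.15 = 32.50 in

x̄ = 112.88 in, ȳ = 32.50 in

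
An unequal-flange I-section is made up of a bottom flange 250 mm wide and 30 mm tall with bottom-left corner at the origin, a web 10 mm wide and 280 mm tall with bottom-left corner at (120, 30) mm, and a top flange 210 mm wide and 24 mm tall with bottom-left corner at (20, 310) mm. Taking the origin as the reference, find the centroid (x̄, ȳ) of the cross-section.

bottom flange: A = 250 × 30 = 7500.00, centroid at (125.00, 15.00).
web: A = 10 × 280 = 2800.00, centroid at (125.00, 170.00).
top flange: A = 210 × 24 = 5040.00, centroid at (125.00, 322.00).
ΣA = 15340.00 mm²
ΣAx̄ = (7500.00)(125.00) + (2800.00)(125.00) + (5040.00)(125.00) = 1917500.00 mm³
ΣAȳ = (7500.00)(15.00) + (2800.00)(170.00) + (5040.00)(322.00) = 2211380.00 mm³
x̄ = 1917500.00 / 15340.00 = 125.00 mm
ȳ = 2211380.00 / 15340.00 = 144.16 mm

x̄ = 125.00 mm, ȳ = 144.16 mm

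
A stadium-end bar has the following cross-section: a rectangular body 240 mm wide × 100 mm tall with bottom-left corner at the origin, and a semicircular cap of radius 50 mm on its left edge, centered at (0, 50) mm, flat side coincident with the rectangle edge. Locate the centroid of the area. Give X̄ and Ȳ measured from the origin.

rectangular body: A = 240 × 100 = 24000.00, centroid at (120.00, 50.00).
semicircular end: A = ½π·50² = 3926.99, centroid at (-21.22, 50.00).
ΣA = 27926.99 mm², ΣAX̄ = 2796666.67 mm³, ΣAȲ = 1396349.54 mm³.
X̄ = 2796666.67/27926.99 = 100.14 mm; Ȳ = 1396349.54/27926.99 = 50.00 mm.

X̄ = 100.14 mm, Ȳ = 50.00 mm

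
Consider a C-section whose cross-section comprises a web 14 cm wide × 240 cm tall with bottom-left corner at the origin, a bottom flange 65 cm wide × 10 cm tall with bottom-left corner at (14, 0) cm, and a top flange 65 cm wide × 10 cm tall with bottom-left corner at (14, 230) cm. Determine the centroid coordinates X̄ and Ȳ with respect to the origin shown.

X̄ = 18.02 cm, Ȳ = 120.00 cm

Part | A | x̄ᵢ | ȳᵢ | A·x̄ᵢ | A·ȳᵢ
web | 3360.00 | 7.00 | 120.00 | 23520.00 | 403200.00
bottom flange | 650.00 | 46.50 | 5.00 | 30225.00 | 3250.00
top flange | 650.00 | 46.50 | 235.00 | 30225.00 | 152750.00
Σ | 4660.00 |  |  | 83970.00 | 559200.00
X̄ = 83970.00 / 4660.00 = 18.02 cm
Ȳ = 559200.00 / 4660.00 = 120.00 cm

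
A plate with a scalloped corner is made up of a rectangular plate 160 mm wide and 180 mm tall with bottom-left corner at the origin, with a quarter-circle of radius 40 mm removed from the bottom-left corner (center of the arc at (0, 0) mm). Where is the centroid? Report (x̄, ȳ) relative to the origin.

plate: A = 160 × 180 = 28800.00, centroid at (80.00, 90.00).
removed quarter-circle: A = −¼π·40² = -1256.64, centroid at (16.98, 16.98).
ΣA = 27543.36 mm²
ΣAx̄ = (28800.00)(80.00) + (-1256.64)(16.98) = 2282666.67 mm³
ΣAȳ = (28800.00)(90.00) + (-1256.64)(16.98) = 2570666.67 mm³
x̄ = 2282666.67 / 27543.36 = 82.88 mm
ȳ = 2570666.67 / 27543.36 = 93.33 mm

x̄ = 82.88 mm, ȳ = 93.33 mm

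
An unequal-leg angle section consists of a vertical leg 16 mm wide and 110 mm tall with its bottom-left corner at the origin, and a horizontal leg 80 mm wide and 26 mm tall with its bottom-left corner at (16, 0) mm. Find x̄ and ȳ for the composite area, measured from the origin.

x̄ = 34.00 mm, ȳ = 32.25 mm

vertical leg: A = 16 × 110 = 1760.00, centroid at (8.00, 55.00).
horizontal leg: A = 80 × 26 = 2080.00, centroid at (56.00, 13.00).
ΣA = 3840.00 mm²
ΣAx̄ = (1760.00)(8.00) + (2080.00)(56.00) = 130560.00 mm³
ΣAȳ = (1760.00)(55.00) + (2080.00)(13.00) = 123840.00 mm³
x̄ = 130560.00 / 3840.00 = 34.00 mm
ȳ = 123840.00 / 3840.00 = 32.25 mm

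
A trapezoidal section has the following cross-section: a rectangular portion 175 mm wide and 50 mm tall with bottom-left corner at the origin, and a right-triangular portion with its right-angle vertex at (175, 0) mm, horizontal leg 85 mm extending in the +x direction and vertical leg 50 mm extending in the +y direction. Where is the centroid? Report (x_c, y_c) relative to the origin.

rectangular portion: A = 175 × 50 = 8750.00, centroid at (87.50, 25.00).
triangular portion: A = ½·85·50 = 2125.00, centroid at (203.33, 16.67).
ΣA = 10875.00 mm²
ΣAx_c = (8750.00)(87.50) + (2125.00)(203.33) = 1197708.33 mm³
ΣAy_c = (8750.00)(25.00) + (2125.00)(16.67) = 254166.67 mm³
x_c = 1197708.33 / 10875.00 = 110.13 mm
y_c = 254166.67 / 10875.00 = 23.37 mm

x_c = 110.13 mm, y_c = 23.37 mm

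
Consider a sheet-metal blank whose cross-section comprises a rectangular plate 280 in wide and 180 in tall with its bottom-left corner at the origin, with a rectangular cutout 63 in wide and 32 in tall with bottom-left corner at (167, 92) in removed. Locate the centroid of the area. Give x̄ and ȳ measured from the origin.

Part | A | x̄ᵢ | ȳᵢ | A·x̄ᵢ | A·ȳᵢ
plate | 50400.00 | 140.00 | 90.00 | 7056000.00 | 4536000.00
hole | -2016.00 | 198.50 | 108.00 | -400176.00 | -217728.00
Σ | 48384.00 |  |  | 6655824.00 | 4318272.00
x̄ = 6655824.00 / 48384.00 = 137.56 in
ȳ = 4318272.00 / 48384.00 = 89.25 in

x̄ = 137.56 in, ȳ = 89.25 in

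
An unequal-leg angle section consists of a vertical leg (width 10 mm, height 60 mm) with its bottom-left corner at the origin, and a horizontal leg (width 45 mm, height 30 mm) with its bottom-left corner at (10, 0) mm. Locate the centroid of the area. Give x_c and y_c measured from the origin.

x_c = 24.04 mm, y_c = 19.62 mm

vertical leg: A = 10 × 60 = 600.00, centroid at (5.00, 30.00).
horizontal leg: A = 45 × 30 = 1350.00, centroid at (32.50, 15.00).
ΣA = 1950.00 mm²
ΣAx_c = (600.00)(5.00) + (1350.00)(32.50) = 46875.00 mm³
ΣAy_c = (600.00)(30.00) + (1350.00)(15.00) = 38250.00 mm³
x_c = 46875.00 / 1950.00 = 24.04 mm
y_c = 38250.00 / 1950.00 = 19.62 mm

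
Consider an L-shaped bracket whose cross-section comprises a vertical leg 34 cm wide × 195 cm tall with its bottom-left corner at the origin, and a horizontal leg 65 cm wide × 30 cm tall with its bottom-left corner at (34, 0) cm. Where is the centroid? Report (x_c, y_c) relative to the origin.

vertical leg: A = 34 × 195 = 6630.00, centroid at (17.00, 97.50).
horizontal leg: A = 65 × 30 = 1950.00, centroid at (66.50, 15.00).
ΣA = 8580.00 cm²
ΣAx_c = (6630.00)(17.00) + (1950.00)(66.50) = 242385.00 cm³
ΣAy_c = (6630.00)(97.50) + (1950.00)(15.00) = 675675.00 cm³
x_c = 242385.00 / 8580.00 = 28.25 cm
y_c = 675675.00 / 8580.00 = 78.75 cm

x_c = 28.25 cm, y_c = 78.75 cm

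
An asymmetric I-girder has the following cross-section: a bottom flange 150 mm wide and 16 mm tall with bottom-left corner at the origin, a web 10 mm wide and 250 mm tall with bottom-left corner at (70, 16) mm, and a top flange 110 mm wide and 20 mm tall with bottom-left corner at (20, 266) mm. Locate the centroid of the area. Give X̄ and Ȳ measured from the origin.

bottom flange: A = 150 × 16 = 2400.00, centroid at (75.00, 8.00).
web: A = 10 × 250 = 2500.00, centroid at (75.00, 141.00).
top flange: A = 110 × 20 = 2200.00, centroid at (75.00, 276.00).
ΣA = 7100.00 mm²
ΣAX̄ = (2400.00)(75.00) + (2500.00)(75.00) + (2200.00)(75.00) = 532500.00 mm³
ΣAȲ = (2400.00)(8.00) + (2500.00)(141.00) + (2200.00)(276.00) = 978900.00 mm³
X̄ = 532500.00 / 7100.00 = 75.00 mm
Ȳ = 978900.00 / 7100.00 = 137.87 mm

X̄ = 75.00 mm, Ȳ = 137.87 mm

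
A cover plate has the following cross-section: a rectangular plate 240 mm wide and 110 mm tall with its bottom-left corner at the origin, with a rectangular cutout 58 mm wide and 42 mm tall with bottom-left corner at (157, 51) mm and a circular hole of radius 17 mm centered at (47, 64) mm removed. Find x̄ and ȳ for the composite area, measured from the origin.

plate: A = 240 × 110 = 26400.00, centroid at (120.00, 55.00).
hole 1: A = −(58 × 42) = -2436.00, centroid at (186.00, 72.00).
hole 2: A = −π·17² = -907.92, centroid at (47.00, 64.00).
ΣA = 23056.08 mm²
ΣAx̄ = (26400.00)(120.00) + (-2436.00)(186.00) + (-907.92)(47.00) = 2672231.75 mm³
ΣAȳ = (26400.00)(55.00) + (-2436.00)(72.00) + (-907.92)(64.00) = 1218501.10 mm³
x̄ = 2672231.75 / 23056.08 = 115.90 mm
ȳ = 1218501.10 / 23056.08 = 52.85 mm

x̄ = 115.90 mm, ȳ = 52.85 mm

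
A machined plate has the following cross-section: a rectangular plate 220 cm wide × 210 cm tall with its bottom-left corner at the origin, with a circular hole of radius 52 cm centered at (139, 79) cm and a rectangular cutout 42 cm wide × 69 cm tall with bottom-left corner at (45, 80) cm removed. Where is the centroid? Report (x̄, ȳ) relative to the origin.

plate: A = 220 × 210 = 46200.00, centroid at (110.00, 105.00).
hole 1: A = −π·52² = -8494.87, centroid at (139.00, 79.00).
hole 2: A = −(42 × 69) = -2898.00, centroid at (66.00, 114.50).
ΣA = 34807.13 cm²
ΣAx̄ = (46200.00)(110.00) + (-8494.87)(139.00) + (-2898.00)(66.00) = 3709945.55 cm³
ΣAȳ = (46200.00)(105.00) + (-8494.87)(79.00) + (-2898.00)(114.50) = 3848084.54 cm³
x̄ = 3709945.55 / 34807.13 = 106.59 cm
ȳ = 3848084.54 / 34807.13 = 110.55 cm

x̄ = 106.59 cm, ȳ = 110.55 cm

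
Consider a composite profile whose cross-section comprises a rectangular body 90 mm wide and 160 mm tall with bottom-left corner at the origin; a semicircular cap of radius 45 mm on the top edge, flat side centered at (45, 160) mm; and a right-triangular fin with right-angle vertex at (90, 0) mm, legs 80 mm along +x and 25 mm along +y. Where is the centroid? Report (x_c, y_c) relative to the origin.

x_c = 48.86 mm, y_c = 93.11 mm

Part | A | x̄ᵢ | ȳᵢ | A·x̄ᵢ | A·ȳᵢ
rectangular body | 14400.00 | 45.00 | 80.00 | 648000.00 | 1152000.00
semicircular top | 3180.86 | 45.00 | 179.10 | 143138.82 | 569688.01
triangular fin | 1000.00 | 116.67 | 8.33 | 116666.67 | 8333.33
Σ | 18580.86 |  |  | 907805.48 | 1730021.34
x_c = 907805.48 / 18580.86 = 48.86 mm
y_c = 1730021.34 / 18580.86 = 93.11 mm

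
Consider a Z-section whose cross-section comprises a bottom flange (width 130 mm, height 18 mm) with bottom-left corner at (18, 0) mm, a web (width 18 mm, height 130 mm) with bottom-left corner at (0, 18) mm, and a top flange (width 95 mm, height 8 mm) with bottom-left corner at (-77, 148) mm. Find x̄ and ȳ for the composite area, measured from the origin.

x̄ = 35.45 mm, ȳ = 60.81 mm

Part | A | x̄ᵢ | ȳᵢ | A·x̄ᵢ | A·ȳᵢ
bottom flange | 2340.00 | 83.00 | 9.00 | 194220.00 | 21060.00
web | 2340.00 | 9.00 | 83.00 | 21060.00 | 194220.00
top flange | 760.00 | -29.50 | 152.00 | -22420.00 | 115520.00
Σ | 5440.00 |  |  | 192860.00 | 330800.00
x̄ = 192860.00 / 5440.00 = 35.45 mm
ȳ = 330800.00 / 5440.00 = 60.81 mm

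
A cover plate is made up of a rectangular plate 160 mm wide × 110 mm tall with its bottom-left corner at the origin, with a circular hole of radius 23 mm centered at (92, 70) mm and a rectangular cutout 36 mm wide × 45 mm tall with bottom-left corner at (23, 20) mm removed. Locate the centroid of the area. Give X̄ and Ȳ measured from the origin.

plate: A = 160 × 110 = 17600.00, centroid at (80.00, 55.00).
hole 1: A = −π·23² = -1661.90, centroid at (92.00, 70.00).
hole 2: A = −(36 × 45) = -1620.00, centroid at (41.00, 42.50).
ΣA = 14318.10 mm²
ΣAX̄ = (17600.00)(80.00) + (-1661.90)(92.00) + (-1620.00)(41.00) = 1188684.97 mm³
ΣAȲ = (17600.00)(55.00) + (-1661.90)(70.00) + (-1620.00)(42.50) = 782816.82 mm³
X̄ = 1188684.97 / 14318.10 = 83.02 mm
Ȳ = 782816.82 / 14318.10 = 54.67 mm

X̄ = 83.02 mm, Ȳ = 54.67 mm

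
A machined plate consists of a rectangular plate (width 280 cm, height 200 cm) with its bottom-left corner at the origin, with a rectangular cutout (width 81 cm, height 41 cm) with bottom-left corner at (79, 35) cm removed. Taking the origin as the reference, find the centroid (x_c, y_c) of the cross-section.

x_c = 141.29 cm, y_c = 102.81 cm

Part | A | x̄ᵢ | ȳᵢ | A·x̄ᵢ | A·ȳᵢ
plate | 56000.00 | 140.00 | 100.00 | 7840000.00 | 5600000.00
hole | -3321.00 | 119.50 | 55.50 | -396859.50 | -184315.50
Σ | 52679.00 |  |  | 7443140.50 | 5415684.50
x_c = 7443140.50 / 52679.00 = 141.29 cm
y_c = 5415684.50 / 52679.00 = 102.81 cm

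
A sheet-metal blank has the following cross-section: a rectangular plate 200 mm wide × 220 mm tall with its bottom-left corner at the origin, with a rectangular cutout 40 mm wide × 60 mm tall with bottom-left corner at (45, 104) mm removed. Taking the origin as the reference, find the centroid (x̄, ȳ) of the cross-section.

x̄ = 102.02 mm, ȳ = 108.62 mm

plate: A = 200 × 220 = 44000.00, centroid at (100.00, 110.00).
hole: A = −(40 × 60) = -2400.00, centroid at (65.00, 134.00).
ΣA = 41600.00 mm², ΣAx̄ = 4244000.00 mm³, ΣAȳ = 4518400.00 mm³.
x̄ = 4244000.00/41600.00 = 102.02 mm; ȳ = 4518400.00/41600.00 = 108.62 mm.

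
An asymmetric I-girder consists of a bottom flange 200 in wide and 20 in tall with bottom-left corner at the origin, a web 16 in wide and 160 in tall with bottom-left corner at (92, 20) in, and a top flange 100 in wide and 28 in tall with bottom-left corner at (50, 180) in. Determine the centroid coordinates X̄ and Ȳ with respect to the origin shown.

X̄ = 100.00 in, Ȳ = 89.66 in

bottom flange: A = 200 × 20 = 4000.00, centroid at (100.00, 10.00).
web: A = 16 × 160 = 2560.00, centroid at (100.00, 100.00).
top flange: A = 100 × 28 = 2800.00, centroid at (100.00, 194.00).
ΣA = 9360.00 in²
ΣAX̄ = (4000.00)(100.00) + (2560.00)(100.00) + (2800.00)(100.00) = 936000.00 in³
ΣAȲ = (4000.00)(10.00) + (2560.00)(100.00) + (2800.00)(194.00) = 839200.00 in³
X̄ = 936000.00 / 9360.00 = 100.00 in
Ȳ = 839200.00 / 9360.00 = 89.66 in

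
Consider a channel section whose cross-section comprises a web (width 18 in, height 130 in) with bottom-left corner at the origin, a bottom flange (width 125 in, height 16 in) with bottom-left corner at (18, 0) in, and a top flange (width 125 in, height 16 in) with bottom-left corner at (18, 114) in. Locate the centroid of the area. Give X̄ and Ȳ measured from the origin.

X̄ = 54.11 in, Ȳ = 65.00 in

web: A = 18 × 130 = 2340.00, centroid at (9.00, 65.00).
bottom flange: A = 125 × 16 = 2000.00, centroid at (80.50, 8.00).
top flange: A = 125 × 16 = 2000.00, centroid at (80.50, 122.00).
ΣA = 6340.00 in², ΣAX̄ = 343060.00 in³, ΣAȲ = 412100.00 in³.
X̄ = 343060.00/6340.00 = 54.11 in; Ȳ = 412100.00/6340.00 = 65.00 in.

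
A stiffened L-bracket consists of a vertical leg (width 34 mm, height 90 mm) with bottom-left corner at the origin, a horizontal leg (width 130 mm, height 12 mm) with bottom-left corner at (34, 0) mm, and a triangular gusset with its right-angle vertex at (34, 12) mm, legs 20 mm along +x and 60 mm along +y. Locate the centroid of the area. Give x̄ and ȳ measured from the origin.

vertical leg: A = 34 × 90 = 3060.00, centroid at (17.00, 45.00).
horizontal leg: A = 130 × 12 = 1560.00, centroid at (99.00, 6.00).
gusset: A = ½·20·60 = 600.00, centroid at (40.67, 32.00).
ΣA = 5220.00 mm²
ΣAx̄ = (3060.00)(17.00) + (1560.00)(99.00) + (600.00)(40.67) = 230860.00 mm³
ΣAȳ = (3060.00)(45.00) + (1560.00)(6.00) + (600.00)(32.00) = 166260.00 mm³
x̄ = 230860.00 / 5220.00 = 44.23 mm
ȳ = 166260.00 / 5220.00 = 31.85 mm

x̄ = 44.23 mm, ȳ = 31.85 mm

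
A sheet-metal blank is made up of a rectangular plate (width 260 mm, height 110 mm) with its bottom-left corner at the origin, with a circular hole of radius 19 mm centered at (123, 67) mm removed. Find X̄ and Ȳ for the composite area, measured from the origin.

Part | A | x̄ᵢ | ȳᵢ | A·x̄ᵢ | A·ȳᵢ
plate | 28600.00 | 130.00 | 55.00 | 3718000.00 | 1573000.00
hole | -1134.11 | 123.00 | 67.00 | -139496.14 | -75985.70
Σ | 27465.89 |  |  | 3578503.86 | 1497014.30
X̄ = 3578503.86 / 27465.89 = 130.29 mm
Ȳ = 1497014.30 / 27465.89 = 54.50 mm

X̄ = 130.29 mm, Ȳ = 54.50 mm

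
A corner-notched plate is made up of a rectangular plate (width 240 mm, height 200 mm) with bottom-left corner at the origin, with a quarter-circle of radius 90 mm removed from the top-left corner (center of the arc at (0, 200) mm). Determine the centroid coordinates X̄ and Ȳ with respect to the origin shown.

X̄ = 132.50 mm, Ȳ = 90.56 mm

plate: A = 240 × 200 = 48000.00, centroid at (120.00, 100.00).
removed quarter-circle: A = −¼π·90² = -6361.73, centroid at (38.20, 161.80).
ΣA = 41638.27 mm²
ΣAX̄ = (48000.00)(120.00) + (-6361.73)(38.20) = 5517000.00 mm³
ΣAȲ = (48000.00)(100.00) + (-6361.73)(161.80) = 3770654.98 mm³
X̄ = 5517000.00 / 41638.27 = 132.50 mm
Ȳ = 3770654.98 / 41638.27 = 90.56 mm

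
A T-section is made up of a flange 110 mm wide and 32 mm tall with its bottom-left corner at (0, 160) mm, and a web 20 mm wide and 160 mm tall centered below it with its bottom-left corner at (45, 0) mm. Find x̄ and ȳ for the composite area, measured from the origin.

Part | A | x̄ᵢ | ȳᵢ | A·x̄ᵢ | A·ȳᵢ
web | 3200.00 | 55.00 | 80.00 | 176000.00 | 256000.00
flange | 3520.00 | 55.00 | 176.00 | 193600.00 | 619520.00
Σ | 6720.00 |  |  | 369600.00 | 875520.00
x̄ = 369600.00 / 6720.00 = 55.00 mm
ȳ = 875520.00 / 6720.00 = 130.29 mm

x̄ = 55.00 mm, ȳ = 130.29 mm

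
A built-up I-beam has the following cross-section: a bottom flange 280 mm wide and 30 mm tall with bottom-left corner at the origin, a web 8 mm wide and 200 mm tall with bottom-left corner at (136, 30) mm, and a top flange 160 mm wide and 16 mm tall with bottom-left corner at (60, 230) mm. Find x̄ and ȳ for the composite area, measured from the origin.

x̄ = 140.00 mm, ȳ = 75.10 mm

bottom flange: A = 280 × 30 = 8400.00, centroid at (140.00, 15.00).
web: A = 8 × 200 = 1600.00, centroid at (140.00, 130.00).
top flange: A = 160 × 16 = 2560.00, centroid at (140.00, 238.00).
ΣA = 12560.00 mm², ΣAx̄ = 1758400.00 mm³, ΣAȳ = 943280.00 mm³.
x̄ = 1758400.00/12560.00 = 140.00 mm; ȳ = 943280.00/12560.00 = 75.10 mm.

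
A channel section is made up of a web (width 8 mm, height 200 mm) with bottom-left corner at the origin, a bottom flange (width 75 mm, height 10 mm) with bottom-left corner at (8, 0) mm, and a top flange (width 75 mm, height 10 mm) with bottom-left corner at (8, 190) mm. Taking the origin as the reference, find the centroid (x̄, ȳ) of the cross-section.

x̄ = 24.08 mm, ȳ = 100.00 mm

web: A = 8 × 200 = 1600.00, centroid at (4.00, 100.00).
bottom flange: A = 75 × 10 = 750.00, centroid at (45.50, 5.00).
top flange: A = 75 × 10 = 750.00, centroid at (45.50, 195.00).
ΣA = 3100.00 mm², ΣAx̄ = 74650.00 mm³, ΣAȳ = 310000.00 mm³.
x̄ = 74650.00/3100.00 = 24.08 mm; ȳ = 310000.00/3100.00 = 100.00 mm.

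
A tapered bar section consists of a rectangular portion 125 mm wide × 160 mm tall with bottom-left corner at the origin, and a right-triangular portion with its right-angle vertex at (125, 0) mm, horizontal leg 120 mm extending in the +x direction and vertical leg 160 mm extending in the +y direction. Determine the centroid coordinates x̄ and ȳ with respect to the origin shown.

x̄ = 95.74 mm, ȳ = 71.35 mm

rectangular portion: A = 125 × 160 = 20000.00, centroid at (62.50, 80.00).
triangular portion: A = ½·120·160 = 9600.00, centroid at (165.00, 53.33).
ΣA = 29600.00 mm², ΣAx̄ = 2834000.00 mm³, ΣAȳ = 2112000.00 mm³.
x̄ = 2834000.00/29600.00 = 95.74 mm; ȳ = 2112000.00/29600.00 = 71.35 mm.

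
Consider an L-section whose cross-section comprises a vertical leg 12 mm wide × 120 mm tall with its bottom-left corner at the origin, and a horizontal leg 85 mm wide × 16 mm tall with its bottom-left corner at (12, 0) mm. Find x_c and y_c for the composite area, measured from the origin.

x_c = 29.56 mm, y_c = 34.74 mm

vertical leg: A = 12 × 120 = 1440.00, centroid at (6.00, 60.00).
horizontal leg: A = 85 × 16 = 1360.00, centroid at (54.50, 8.00).
ΣA = 2800.00 mm², ΣAx_c = 82760.00 mm³, ΣAy_c = 97280.00 mm³.
x_c = 82760.00/2800.00 = 29.56 mm; y_c = 97280.00/2800.00 = 34.74 mm.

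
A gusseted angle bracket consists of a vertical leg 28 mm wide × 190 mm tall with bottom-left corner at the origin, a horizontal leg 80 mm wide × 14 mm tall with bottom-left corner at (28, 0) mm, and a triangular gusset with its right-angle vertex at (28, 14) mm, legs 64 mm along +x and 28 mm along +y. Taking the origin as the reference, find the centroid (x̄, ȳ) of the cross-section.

vertical leg: A = 28 × 190 = 5320.00, centroid at (14.00, 95.00).
horizontal leg: A = 80 × 14 = 1120.00, centroid at (68.00, 7.00).
gusset: A = ½·64·28 = 896.00, centroid at (49.33, 23.33).
ΣA = 7336.00 mm², ΣAx̄ = 194842.67 mm³, ΣAȳ = 534146.67 mm³.
x̄ = 194842.67/7336.00 = 26.56 mm; ȳ = 534146.67/7336.00 = 72.81 mm.

x̄ = 26.56 mm, ȳ = 72.81 mm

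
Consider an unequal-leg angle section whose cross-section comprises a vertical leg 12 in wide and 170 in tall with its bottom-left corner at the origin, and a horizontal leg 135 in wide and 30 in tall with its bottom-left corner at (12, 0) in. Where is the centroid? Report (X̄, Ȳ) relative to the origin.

Part | A | x̄ᵢ | ȳᵢ | A·x̄ᵢ | A·ȳᵢ
vertical leg | 2040.00 | 6.00 | 85.00 | 12240.00 | 173400.00
horizontal leg | 4050.00 | 79.50 | 15.00 | 321975.00 | 60750.00
Σ | 6090.00 |  |  | 334215.00 | 234150.00
X̄ = 334215.00 / 6090.00 = 54.88 in
Ȳ = 234150.00 / 6090.00 = 38.45 in

X̄ = 54.88 in, Ȳ = 38.45 in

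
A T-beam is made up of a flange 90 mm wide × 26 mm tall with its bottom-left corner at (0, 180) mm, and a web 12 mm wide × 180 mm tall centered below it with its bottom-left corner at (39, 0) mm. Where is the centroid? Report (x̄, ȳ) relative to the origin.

Part | A | x̄ᵢ | ȳᵢ | A·x̄ᵢ | A·ȳᵢ
web | 2160.00 | 45.00 | 90.00 | 97200.00 | 194400.00
flange | 2340.00 | 45.00 | 193.00 | 105300.00 | 451620.00
Σ | 4500.00 |  |  | 202500.00 | 646020.00
x̄ = 202500.00 / 4500.00 = 45.00 mm
ȳ = 646020.00 / 4500.00 = 143.56 mm

x̄ = 45.00 mm, ȳ = 143.56 mm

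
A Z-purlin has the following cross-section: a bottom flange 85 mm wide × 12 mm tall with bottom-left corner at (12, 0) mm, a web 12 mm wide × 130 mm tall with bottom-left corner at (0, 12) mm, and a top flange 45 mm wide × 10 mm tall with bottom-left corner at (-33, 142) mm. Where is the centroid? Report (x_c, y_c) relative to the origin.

x_c = 19.88 mm, y_c = 63.50 mm

bottom flange: A = 85 × 12 = 1020.00, centroid at (54.50, 6.00).
web: A = 12 × 130 = 1560.00, centroid at (6.00, 77.00).
top flange: A = 45 × 10 = 450.00, centroid at (-10.50, 147.00).
ΣA = 3030.00 mm²
ΣAx_c = (1020.00)(54.50) + (1560.00)(6.00) + (450.00)(-10.50) = 60225.00 mm³
ΣAy_c = (1020.00)(6.00) + (1560.00)(77.00) + (450.00)(147.00) = 192390.00 mm³
x_c = 60225.00 / 3030.00 = 19.88 mm
y_c = 192390.00 / 3030.00 = 63.50 mm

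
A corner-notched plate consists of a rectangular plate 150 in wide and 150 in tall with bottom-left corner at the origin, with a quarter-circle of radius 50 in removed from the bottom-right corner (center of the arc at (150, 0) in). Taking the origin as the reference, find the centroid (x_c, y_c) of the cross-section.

x_c = 69.86 in, y_c = 80.14 in

plate: A = 150 × 150 = 22500.00, centroid at (75.00, 75.00).
removed quarter-circle: A = −¼π·50² = -1963.50, centroid at (128.78, 21.22).
ΣA = 20536.50 in²
ΣAx_c = (22500.00)(75.00) + (-1963.50)(128.78) = 1434642.36 in³
ΣAy_c = (22500.00)(75.00) + (-1963.50)(21.22) = 1645833.33 in³
x_c = 1434642.36 / 20536.50 = 69.86 in
y_c = 1645833.33 / 20536.50 = 80.14 in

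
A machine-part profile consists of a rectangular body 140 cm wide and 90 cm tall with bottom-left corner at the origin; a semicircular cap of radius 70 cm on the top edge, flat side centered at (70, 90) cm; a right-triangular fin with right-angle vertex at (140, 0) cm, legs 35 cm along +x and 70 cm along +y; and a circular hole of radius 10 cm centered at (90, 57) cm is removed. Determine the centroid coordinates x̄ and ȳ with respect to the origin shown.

x̄ = 74.42 cm, ȳ = 70.68 cm

rectangular body: A = 140 × 90 = 12600.00, centroid at (70.00, 45.00).
semicircular top: A = ½π·70² = 7696.90, centroid at (70.00, 119.71).
triangular fin: A = ½·35·70 = 1225.00, centroid at (151.67, 23.33).
hole: A = −π·10² = -314.16, centroid at (90.00, 57.00).
ΣA = 21207.74 cm²
ΣAx̄ = (12600.00)(70.00) + (7696.90)(70.00) + (1225.00)(151.67) + (-314.16)(90.00) = 1578300.47 cm³
ΣAȳ = (12600.00)(45.00) + (7696.90)(119.71) + (1225.00)(23.33) + (-314.16)(57.00) = 1499064.10 cm³
x̄ = 1578300.47 / 21207.74 = 74.42 cm
ȳ = 1499064.10 / 21207.74 = 70.68 cm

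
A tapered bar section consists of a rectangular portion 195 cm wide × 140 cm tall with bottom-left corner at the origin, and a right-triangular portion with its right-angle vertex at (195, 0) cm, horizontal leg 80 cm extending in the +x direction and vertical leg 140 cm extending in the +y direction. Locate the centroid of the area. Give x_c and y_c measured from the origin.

rectangular portion: A = 195 × 140 = 27300.00, centroid at (97.50, 70.00).
triangular portion: A = ½·80·140 = 5600.00, centroid at (221.67, 46.67).
ΣA = 32900.00 cm², ΣAx_c = 3903083.33 cm³, ΣAy_c = 2172333.33 cm³.
x_c = 3903083.33/32900.00 = 118.63 cm; y_c = 2172333.33/32900.00 = 66.03 cm.

x_c = 118.63 cm, y_c = 66.03 cm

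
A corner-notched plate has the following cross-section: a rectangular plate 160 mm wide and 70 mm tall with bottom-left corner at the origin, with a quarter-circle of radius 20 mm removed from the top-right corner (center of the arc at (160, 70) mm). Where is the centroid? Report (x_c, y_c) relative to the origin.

Part | A | x̄ᵢ | ȳᵢ | A·x̄ᵢ | A·ȳᵢ
plate | 11200.00 | 80.00 | 35.00 | 896000.00 | 392000.00
removed quarter-circle | -314.16 | 151.51 | 61.51 | -47598.82 | -19324.48
Σ | 10885.84 |  |  | 848401.18 | 372675.52
x_c = 848401.18 / 10885.84 = 77.94 mm
y_c = 372675.52 / 10885.84 = 34.23 mm

x_c = 77.94 mm, y_c = 34.23 mm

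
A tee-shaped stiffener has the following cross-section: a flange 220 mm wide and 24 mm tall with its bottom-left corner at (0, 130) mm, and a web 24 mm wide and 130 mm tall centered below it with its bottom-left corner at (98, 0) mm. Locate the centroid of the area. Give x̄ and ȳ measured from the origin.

x̄ = 110.00 mm, ȳ = 113.40 mm

web: A = 24 × 130 = 3120.00, centroid at (110.00, 65.00).
flange: A = 220 × 24 = 5280.00, centroid at (110.00, 142.00).
ΣA = 8400.00 mm²
ΣAx̄ = (3120.00)(110.00) + (5280.00)(110.00) = 924000.00 mm³
ΣAȳ = (3120.00)(65.00) + (5280.00)(142.00) = 952560.00 mm³
x̄ = 924000.00 / 8400.00 = 110.00 mm
ȳ = 952560.00 / 8400.00 = 113.40 mm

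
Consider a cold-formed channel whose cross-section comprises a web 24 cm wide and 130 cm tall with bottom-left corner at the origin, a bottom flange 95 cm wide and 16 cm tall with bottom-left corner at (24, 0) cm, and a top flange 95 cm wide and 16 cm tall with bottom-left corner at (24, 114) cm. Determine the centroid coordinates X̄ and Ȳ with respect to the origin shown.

X̄ = 41.36 cm, Ȳ = 65.00 cm

Part | A | x̄ᵢ | ȳᵢ | A·x̄ᵢ | A·ȳᵢ
web | 3120.00 | 12.00 | 65.00 | 37440.00 | 202800.00
bottom flange | 1520.00 | 71.50 | 8.00 | 108680.00 | 12160.00
top flange | 1520.00 | 71.50 | 122.00 | 108680.00 | 185440.00
Σ | 6160.00 |  |  | 254800.00 | 400400.00
X̄ = 254800.00 / 6160.00 = 41.36 cm
Ȳ = 400400.00 / 6160.00 = 65.00 cm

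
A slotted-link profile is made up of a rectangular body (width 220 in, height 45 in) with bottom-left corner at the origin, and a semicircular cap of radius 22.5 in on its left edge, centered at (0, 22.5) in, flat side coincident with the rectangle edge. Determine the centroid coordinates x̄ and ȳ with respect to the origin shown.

rectangular body: A = 220 × 45 = 9900.00, centroid at (110.00, 22.50).
semicircular end: A = ½π·22.5² = 795.22, centroid at (-9.55, 22.50).
ΣA = 10695.22 in², ΣAx̄ = 1081406.25 in³, ΣAȳ = 240642.35 in³.
x̄ = 1081406.25/10695.22 = 101.11 in; ȳ = 240642.35/10695.22 = 22.50 in.

x̄ = 101.11 in, ȳ = 22.50 in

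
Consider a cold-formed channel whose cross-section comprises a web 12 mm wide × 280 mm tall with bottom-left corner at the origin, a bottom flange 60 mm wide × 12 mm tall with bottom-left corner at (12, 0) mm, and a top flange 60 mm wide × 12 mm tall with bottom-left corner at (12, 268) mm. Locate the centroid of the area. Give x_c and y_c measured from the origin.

Part | A | x̄ᵢ | ȳᵢ | A·x̄ᵢ | A·ȳᵢ
web | 3360.00 | 6.00 | 140.00 | 20160.00 | 470400.00
bottom flange | 720.00 | 42.00 | 6.00 | 30240.00 | 4320.00
top flange | 720.00 | 42.00 | 274.00 | 30240.00 | 197280.00
Σ | 4800.00 |  |  | 80640.00 | 672000.00
x_c = 80640.00 / 4800.00 = 16.80 mm
y_c = 672000.00 / 4800.00 = 140.00 mm

x_c = 16.80 mm, y_c = 140.00 mm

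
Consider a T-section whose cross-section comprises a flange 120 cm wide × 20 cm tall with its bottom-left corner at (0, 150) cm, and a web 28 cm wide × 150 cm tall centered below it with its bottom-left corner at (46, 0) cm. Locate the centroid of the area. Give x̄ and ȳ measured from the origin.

x̄ = 60.00 cm, ȳ = 105.91 cm

web: A = 28 × 150 = 4200.00, centroid at (60.00, 75.00).
flange: A = 120 × 20 = 2400.00, centroid at (60.00, 160.00).
ΣA = 6600.00 cm², ΣAx̄ = 396000.00 cm³, ΣAȳ = 699000.00 cm³.
x̄ = 396000.00/6600.00 = 60.00 cm; ȳ = 699000.00/6600.00 = 105.91 cm.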